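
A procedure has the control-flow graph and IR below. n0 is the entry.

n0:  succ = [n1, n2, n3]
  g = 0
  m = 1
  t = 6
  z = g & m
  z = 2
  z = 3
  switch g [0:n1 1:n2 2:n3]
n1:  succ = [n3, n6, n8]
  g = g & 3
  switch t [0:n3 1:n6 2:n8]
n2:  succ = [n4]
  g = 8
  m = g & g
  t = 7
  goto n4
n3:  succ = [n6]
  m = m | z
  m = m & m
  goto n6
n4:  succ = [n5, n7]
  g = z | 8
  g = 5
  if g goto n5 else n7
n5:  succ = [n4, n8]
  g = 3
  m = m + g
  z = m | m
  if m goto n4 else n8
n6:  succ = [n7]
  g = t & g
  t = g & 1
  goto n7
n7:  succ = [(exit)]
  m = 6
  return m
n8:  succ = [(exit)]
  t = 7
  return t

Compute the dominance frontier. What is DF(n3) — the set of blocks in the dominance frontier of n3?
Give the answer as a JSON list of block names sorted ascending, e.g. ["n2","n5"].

idom tree: n1←n0 n2←n0 n3←n0 n4←n2 n5←n4 n6←n0 n7←n0 n8←n0
Dom∩ at merges:
  n3: preds {n0,n1}: {n0} ∩ {n0,n1} = {n0}; idom=n0
  n4: preds {n2,n5}: {n0,n2} ∩ {n0,n2,n4,n5} = {n0,n2}; idom=n2
  n6: preds {n1,n3}: {n0,n1} ∩ {n0,n3} = {n0}; idom=n0
  n7: preds {n4,n6}: {n0,n2,n4} ∩ {n0,n6} = {n0}; idom=n0
  n8: preds {n1,n5}: {n0,n1} ∩ {n0,n2,n4,n5} = {n0}; idom=n0

DF walk-up:
  n3←n0: walk · to n0
  n3←n1: walk n1 to n0
  n4←n2: walk · to n2
  n4←n5: walk n5→n4 to n2
  n6←n1: walk n1 to n0
  n6←n3: walk n3 to n0
  n7←n4: walk n4→n2 to n0
  n7←n6: walk n6 to n0
  n8←n1: walk n1 to n0
  n8←n5: walk n5→n4→n2 to n0
  n0: DF=∅
  n1: DF={n3,n6,n8}
  n2: DF={n7,n8}
  n3: DF={n6}
  n4: DF={n4,n7,n8}
  n5: DF={n4,n8}
  n6: DF={n7}
  n7: DF=∅
  n8: DF=∅

DF(n3) = ["n6"]

Answer: ["n6"]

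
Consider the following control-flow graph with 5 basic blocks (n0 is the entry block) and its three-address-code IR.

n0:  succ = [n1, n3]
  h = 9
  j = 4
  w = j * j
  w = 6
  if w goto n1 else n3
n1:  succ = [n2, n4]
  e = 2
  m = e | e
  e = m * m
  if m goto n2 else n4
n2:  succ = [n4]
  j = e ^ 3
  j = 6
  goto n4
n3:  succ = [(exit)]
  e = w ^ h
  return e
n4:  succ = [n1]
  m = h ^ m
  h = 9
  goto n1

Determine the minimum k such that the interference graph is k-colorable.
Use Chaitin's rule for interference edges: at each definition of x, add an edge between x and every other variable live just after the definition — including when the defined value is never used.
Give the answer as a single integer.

Answer: 3

Working:
Per-block:
  n0 def {h,j,w} use ∅
  n1 def {e,m} use ∅
  n2 def {j} use {e}
  n3 def {e} use {h,w}
  n4 def {h,m} use {h,m}

Backward fixpoint:
  live n0: ∅→{h,w}
  live n1: {h}→{e,h,m}
  live n2: {e,h,m}→{h,m}
  live n3: {h,w}→∅
  live n4: {h,m}→{h}

Interfere edges:
  e↔{h,m}
  h↔{e,j,m,w}
  j↔{h,m}
  m↔{e,h,j}
  w↔{h}

Colouring:
  clique {e,h,m} ⇒ need ≥ 3
  3-colouring: r0={h}  r1={m,w}  r2={e,j}
  χ = 3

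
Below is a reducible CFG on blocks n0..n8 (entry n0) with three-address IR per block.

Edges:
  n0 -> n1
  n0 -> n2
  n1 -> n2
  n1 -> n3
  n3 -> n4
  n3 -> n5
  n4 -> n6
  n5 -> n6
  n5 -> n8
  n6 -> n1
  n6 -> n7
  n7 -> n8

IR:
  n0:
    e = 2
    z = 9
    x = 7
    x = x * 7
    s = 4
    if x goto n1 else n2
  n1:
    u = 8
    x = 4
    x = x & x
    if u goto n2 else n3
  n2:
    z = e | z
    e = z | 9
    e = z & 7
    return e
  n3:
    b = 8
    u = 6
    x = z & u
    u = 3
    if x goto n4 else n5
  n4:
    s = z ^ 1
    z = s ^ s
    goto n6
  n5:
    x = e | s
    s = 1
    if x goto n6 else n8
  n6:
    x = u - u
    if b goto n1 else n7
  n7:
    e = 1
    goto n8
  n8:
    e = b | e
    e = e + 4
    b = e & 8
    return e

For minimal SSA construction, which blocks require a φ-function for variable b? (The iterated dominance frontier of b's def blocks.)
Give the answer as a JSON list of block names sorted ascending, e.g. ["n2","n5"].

Answer: ["n1", "n2"]

Working:
idom tree: n1←n0 n2←n0 n3←n1 n4←n3 n5←n3 n6←n3 n7←n6 n8←n3
Dom at joins:
  n1: preds {n0,n6}: {n0} ∩ {n0,n1,n3,n6} = {n0}; idom=n0
  n2: preds {n0,n1}: {n0} ∩ {n0,n1} = {n0}; idom=n0
  n6: preds {n4,n5}: {n0,n1,n3,n4} ∩ {n0,n1,n3,n5} = {n0,n1,n3}; idom=n3
  n8: preds {n5,n7}: {n0,n1,n3,n5} ∩ {n0,n1,n3,n6,n7} = {n0,n1,n3}; idom=n3

DF walk-up:
  n1←n0: walk · to n0
  n1←n6: walk n6→n3→n1 to n0
  n2←n0: walk · to n0
  n2←n1: walk n1 to n0
  n6←n4: walk n4 to n3
  n6←n5: walk n5 to n3
  n8←n5: walk n5 to n3
  n8←n7: walk n7→n6 to n3
  n0 → ∅
  n1 → {n1,n2}
  n2 → ∅
  n3 → {n1}
  n4 → {n6}
  n5 → {n6,n8}
  n6 → {n1,n8}
  n7 → {n8}
  n8 → ∅

φ for b: defs {n3,n8}
  DF⁺ = {n1,n2}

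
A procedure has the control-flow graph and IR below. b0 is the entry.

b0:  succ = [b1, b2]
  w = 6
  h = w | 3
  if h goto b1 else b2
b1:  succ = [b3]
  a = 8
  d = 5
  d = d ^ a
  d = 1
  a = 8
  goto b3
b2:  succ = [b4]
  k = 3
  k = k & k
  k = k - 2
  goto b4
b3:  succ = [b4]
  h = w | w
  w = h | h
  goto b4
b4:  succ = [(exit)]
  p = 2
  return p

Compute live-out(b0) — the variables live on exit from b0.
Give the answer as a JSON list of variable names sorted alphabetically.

def/use:
  b0 def {h,w} use ∅
  b1 def {a,d} use ∅
  b2 def {k} use ∅
  b3 def {h,w} use {w}
  b4 def {p} use ∅

Backward fixpoint:
  b0: in=∅ out={w}
  b1: in={w} out={w}
  b2: in=∅ out=∅
  b3: in={w} out=∅
  b4: in=∅ out=∅

live-out(b0) = ["w"]

Answer: ["w"]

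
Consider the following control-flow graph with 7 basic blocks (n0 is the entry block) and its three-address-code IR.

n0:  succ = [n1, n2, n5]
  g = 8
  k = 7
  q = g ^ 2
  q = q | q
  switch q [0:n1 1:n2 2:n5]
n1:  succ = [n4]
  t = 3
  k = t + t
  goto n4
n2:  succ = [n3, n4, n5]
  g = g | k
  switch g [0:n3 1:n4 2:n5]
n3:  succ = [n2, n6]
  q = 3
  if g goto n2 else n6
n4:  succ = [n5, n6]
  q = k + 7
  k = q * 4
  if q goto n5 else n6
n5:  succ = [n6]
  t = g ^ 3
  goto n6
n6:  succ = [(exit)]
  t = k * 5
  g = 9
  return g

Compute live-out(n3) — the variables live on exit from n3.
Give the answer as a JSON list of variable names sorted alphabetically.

Answer: ["g", "k"]

Working:
Block summaries:
  n0 def {g,k,q} use ∅
  n1 def {k,t} use ∅
  n2 def {g} use {g,k}
  n3 def {q} use {g}
  n4 def {k,q} use {k}
  n5 def {t} use {g}
  n6 def {g,t} use {k}

Live sets:
  n0 li=∅ lo={g,k}
  n1 li={g} lo={g,k}
  n2 li={g,k} lo={g,k}
  n3 li={g,k} lo={g,k}
  n4 li={g,k} lo={g,k}
  n5 li={g,k} lo={k}
  n6 li={k} lo=∅

live-out(n3) = ["g", "k"]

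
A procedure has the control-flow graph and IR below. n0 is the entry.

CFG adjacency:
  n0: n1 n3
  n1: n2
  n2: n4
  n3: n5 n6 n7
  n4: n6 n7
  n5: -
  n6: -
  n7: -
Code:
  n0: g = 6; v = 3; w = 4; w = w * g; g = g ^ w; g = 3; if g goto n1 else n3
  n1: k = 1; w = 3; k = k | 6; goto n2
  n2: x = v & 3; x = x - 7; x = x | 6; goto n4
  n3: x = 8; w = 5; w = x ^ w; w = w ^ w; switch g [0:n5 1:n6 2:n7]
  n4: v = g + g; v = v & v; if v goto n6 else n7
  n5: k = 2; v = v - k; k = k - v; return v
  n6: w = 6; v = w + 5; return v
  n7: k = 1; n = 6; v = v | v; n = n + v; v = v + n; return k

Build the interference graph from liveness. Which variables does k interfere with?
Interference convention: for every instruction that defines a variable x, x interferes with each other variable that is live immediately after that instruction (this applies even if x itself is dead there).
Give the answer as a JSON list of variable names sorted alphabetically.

Per-block:
  n0: def={g,v,w} ue=∅
  n1: def={k,w} ue=∅
  n2: def={x} ue={v}
  n3: def={w,x} ue={g}
  n4: def={v} ue={g}
  n5: def={k,v} ue={v}
  n6: def={v,w} ue=∅
  n7: def={k,n,v} ue={v}

Liveness:
  n0: in=∅ out={g,v}
  n1: in={g,v} out={g,v}
  n2: in={g,v} out={g}
  n3: in={g,v} out={v}
  n4: in={g} out={v}
  n5: in={v} out=∅
  n6: in=∅ out=∅
  n7: in={v} out=∅

Interfere edges:
  g: {k,v,w,x}
  k: {g,n,v,w}
  n: {k,v}
  v: {g,k,n,w,x}
  w: {g,k,v,x}
  x: {g,v,w}

N(k) = ["g", "n", "v", "w"]

Answer: ["g", "n", "v", "w"]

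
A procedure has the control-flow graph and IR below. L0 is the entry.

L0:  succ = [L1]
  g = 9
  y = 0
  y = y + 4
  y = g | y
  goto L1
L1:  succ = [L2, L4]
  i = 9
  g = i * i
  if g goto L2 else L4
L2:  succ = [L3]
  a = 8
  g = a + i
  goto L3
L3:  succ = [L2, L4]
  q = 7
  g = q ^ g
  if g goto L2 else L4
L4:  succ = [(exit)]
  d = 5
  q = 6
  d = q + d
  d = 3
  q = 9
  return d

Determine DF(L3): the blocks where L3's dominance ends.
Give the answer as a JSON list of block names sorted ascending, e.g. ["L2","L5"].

Answer: ["L2", "L4"]

Working:
idom tree: L1←L0 L2←L1 L3←L2 L4←L1
Dom∩ at merges:
  L2: preds {L1,L3}: {L0,L1} ∩ {L0,L1,L2,L3} = {L0,L1}; idom=L1
  L4: preds {L1,L3}: {L0,L1} ∩ {L0,L1,L2,L3} = {L0,L1}; idom=L1

DF derivation:
  join L2 pred L1: · stop@L1
  join L2 pred L3: L3→L2 stop@L1
  join L4 pred L1: · stop@L1
  join L4 pred L3: L3→L2 stop@L1
  DF(L0)=∅
  DF(L1)=∅
  DF(L2)={L2,L4}
  DF(L3)={L2,L4}
  DF(L4)=∅

DF(L3) = ["L2", "L4"]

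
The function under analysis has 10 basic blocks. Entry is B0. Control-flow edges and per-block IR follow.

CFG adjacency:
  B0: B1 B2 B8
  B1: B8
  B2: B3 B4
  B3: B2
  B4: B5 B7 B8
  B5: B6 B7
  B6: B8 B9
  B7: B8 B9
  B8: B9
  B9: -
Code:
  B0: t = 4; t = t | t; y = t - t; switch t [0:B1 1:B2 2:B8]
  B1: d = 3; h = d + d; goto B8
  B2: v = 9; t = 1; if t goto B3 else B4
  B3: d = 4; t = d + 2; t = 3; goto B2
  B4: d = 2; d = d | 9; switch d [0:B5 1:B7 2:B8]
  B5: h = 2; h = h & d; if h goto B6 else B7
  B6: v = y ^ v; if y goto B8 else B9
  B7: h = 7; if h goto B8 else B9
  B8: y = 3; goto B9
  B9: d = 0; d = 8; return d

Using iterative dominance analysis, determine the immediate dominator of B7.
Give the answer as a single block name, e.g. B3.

Answer: B4

Analysis:
idom tree: B1←B0 B2←B0 B3←B2 B4←B2 B5←B4 B6←B5 B7←B4 B8←B0 B9←B0
Dom∩ at merges:
  B2: preds {B0,B3}: {B0} ∩ {B0,B2,B3} = {B0}; idom=B0
  B7: preds {B4,B5}: {B0,B2,B4} ∩ {B0,B2,B4,B5} = {B0,B2,B4}; idom=B4
  B8: preds {B0,B1,B4,B6,B7}: {B0} ∩ {B0,B1} ∩ {B0,B2,B4} ∩ {B0,B2,B4,B5,B6} ∩ {B0,B2,B4,B7} = {B0}; idom=B0
  B9: preds {B6,B7,B8}: {B0,B2,B4,B5,B6} ∩ {B0,B2,B4,B7} ∩ {B0,B8} = {B0}; idom=B0

idom(B7) = B4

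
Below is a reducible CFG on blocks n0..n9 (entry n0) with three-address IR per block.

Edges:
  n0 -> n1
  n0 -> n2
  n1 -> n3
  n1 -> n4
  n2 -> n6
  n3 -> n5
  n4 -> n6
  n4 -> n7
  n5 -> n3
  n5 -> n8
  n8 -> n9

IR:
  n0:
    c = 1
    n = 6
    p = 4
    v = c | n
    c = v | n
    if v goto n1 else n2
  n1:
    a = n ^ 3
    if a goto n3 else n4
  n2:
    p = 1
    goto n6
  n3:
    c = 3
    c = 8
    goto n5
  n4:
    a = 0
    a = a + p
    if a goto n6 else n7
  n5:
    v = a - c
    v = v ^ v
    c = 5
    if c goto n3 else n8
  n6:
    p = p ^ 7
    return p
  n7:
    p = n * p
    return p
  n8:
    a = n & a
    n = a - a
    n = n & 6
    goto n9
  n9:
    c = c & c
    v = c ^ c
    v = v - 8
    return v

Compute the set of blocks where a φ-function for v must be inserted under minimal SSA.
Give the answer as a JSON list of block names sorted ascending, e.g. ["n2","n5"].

Answer: ["n3"]

Analysis:
idom tree: n1←n0 n2←n0 n3←n1 n4←n1 n5←n3 n6←n0 n7←n4 n8←n5 n9←n8
Join-block Dom:
  n3: preds {n1,n5}: {n0,n1} ∩ {n0,n1,n3,n5} = {n0,n1}; idom=n1
  n6: preds {n2,n4}: {n0,n2} ∩ {n0,n1,n4} = {n0}; idom=n0

Frontier:
  join n3 pred n1: · stop@n1
  join n3 pred n5: n5→n3 stop@n1
  join n6 pred n2: n2 stop@n0
  join n6 pred n4: n4→n1 stop@n0
  DF(n0)=∅
  DF(n1)={n6}
  DF(n2)={n6}
  DF(n3)={n3}
  DF(n4)={n6}
  DF(n5)={n3}
  DF(n6)=∅
  DF(n7)=∅
  DF(n8)=∅
  DF(n9)=∅

φ for v: defs {n0,n5,n9}
  DF⁺ = {n3}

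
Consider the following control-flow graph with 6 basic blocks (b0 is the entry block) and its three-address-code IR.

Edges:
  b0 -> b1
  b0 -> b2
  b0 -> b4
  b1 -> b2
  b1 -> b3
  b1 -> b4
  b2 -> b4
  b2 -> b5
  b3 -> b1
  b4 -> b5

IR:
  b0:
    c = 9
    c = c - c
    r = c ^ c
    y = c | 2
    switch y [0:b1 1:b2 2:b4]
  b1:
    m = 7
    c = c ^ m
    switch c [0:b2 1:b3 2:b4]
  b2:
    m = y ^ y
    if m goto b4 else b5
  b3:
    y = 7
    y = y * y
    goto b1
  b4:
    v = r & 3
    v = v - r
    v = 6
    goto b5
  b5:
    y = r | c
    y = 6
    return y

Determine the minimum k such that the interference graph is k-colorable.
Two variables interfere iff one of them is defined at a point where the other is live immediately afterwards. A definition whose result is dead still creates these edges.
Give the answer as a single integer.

def/use:
  b0: def={c,r,y} ue=∅
  b1: def={c,m} ue={c}
  b2: def={m} ue={y}
  b3: def={y} ue=∅
  b4: def={v} ue={r}
  b5: def={y} ue={c,r}

Live sets:
  live b0: ∅→{c,r,y}
  live b1: {c,r,y}→{c,r,y}
  live b2: {c,r,y}→{c,r}
  live b3: {c,r}→{c,r,y}
  live b4: {c,r}→{c,r}
  live b5: {c,r}→∅

Conflict graph:
  c↔{m,r,v,y}
  m↔{c,r,y}
  r↔{c,m,v,y}
  v↔{c,r}
  y↔{c,m,r}

Colouring:
  {c,m,r,y} pairwise interfere (4-clique) ⇒ χ ≥ 4
  assign c→c0 m→c2 r→c1 v→c2 y→c3 — no edge inside a register ⇒ χ ≤ 4
  χ = 4

Answer: 4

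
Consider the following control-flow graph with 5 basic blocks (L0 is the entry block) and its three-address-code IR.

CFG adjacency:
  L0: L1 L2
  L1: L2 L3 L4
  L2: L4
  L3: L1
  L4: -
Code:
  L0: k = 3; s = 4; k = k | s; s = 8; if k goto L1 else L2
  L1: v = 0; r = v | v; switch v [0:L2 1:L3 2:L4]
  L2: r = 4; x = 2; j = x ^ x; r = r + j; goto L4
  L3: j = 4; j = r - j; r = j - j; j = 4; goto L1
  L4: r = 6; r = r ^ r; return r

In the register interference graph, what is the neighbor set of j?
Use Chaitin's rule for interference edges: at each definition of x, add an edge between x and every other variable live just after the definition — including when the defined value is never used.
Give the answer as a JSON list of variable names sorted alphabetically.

def/use:
  L0: def={k,s} ue=∅
  L1: def={r,v} ue=∅
  L2: def={j,r,x} ue=∅
  L3: def={j,r} ue={r}
  L4: def={r} ue=∅

Liveness:
  L0: in=∅ out=∅
  L1: in=∅ out={r}
  L2: in=∅ out=∅
  L3: in={r} out=∅
  L4: in=∅ out=∅

Interference:
  j: {r}
  k: {s}
  r: {j,v,x}
  s: {k}
  v: {r}
  x: {r}

N(j) = ["r"]

Answer: ["r"]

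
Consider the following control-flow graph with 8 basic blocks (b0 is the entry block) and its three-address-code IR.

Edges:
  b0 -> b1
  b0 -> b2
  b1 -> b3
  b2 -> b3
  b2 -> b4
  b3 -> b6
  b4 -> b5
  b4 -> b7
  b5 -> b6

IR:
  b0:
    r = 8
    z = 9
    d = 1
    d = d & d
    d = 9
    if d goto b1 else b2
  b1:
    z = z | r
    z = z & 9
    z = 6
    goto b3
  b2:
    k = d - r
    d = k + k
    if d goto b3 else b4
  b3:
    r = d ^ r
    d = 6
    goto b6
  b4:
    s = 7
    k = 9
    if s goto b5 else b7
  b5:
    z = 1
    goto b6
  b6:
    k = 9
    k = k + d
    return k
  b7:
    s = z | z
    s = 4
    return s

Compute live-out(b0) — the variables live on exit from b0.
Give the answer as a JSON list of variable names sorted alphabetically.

Per-block:
  b0: {d,r,z} / ∅
  b1: {z} / {r,z}
  b2: {d,k} / {d,r}
  b3: {d,r} / {d,r}
  b4: {k,s} / ∅
  b5: {z} / ∅
  b6: {k} / {d}
  b7: {s} / {z}

Backward fixpoint:
  live b0: ∅→{d,r,z}
  live b1: {d,r,z}→{d,r}
  live b2: {d,r,z}→{d,r,z}
  live b3: {d,r}→{d}
  live b4: {d,z}→{d,z}
  live b5: {d}→{d}
  live b6: {d}→∅
  live b7: {z}→∅

live-out(b0) = ["d", "r", "z"]

Answer: ["d", "r", "z"]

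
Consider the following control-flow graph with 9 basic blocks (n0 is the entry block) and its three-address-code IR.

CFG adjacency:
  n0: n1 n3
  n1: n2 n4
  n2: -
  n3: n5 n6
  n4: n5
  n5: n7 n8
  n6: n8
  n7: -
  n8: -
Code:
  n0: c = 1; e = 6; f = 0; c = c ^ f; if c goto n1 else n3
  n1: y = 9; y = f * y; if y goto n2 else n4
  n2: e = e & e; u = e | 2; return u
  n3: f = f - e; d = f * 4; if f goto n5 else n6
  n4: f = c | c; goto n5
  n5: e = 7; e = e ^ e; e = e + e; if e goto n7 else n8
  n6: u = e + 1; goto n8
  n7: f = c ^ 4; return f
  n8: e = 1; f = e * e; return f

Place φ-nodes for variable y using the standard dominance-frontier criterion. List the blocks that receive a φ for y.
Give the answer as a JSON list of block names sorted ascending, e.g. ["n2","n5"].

Answer: ["n5", "n8"]

Analysis:
idom tree: n1←n0 n2←n1 n3←n0 n4←n1 n5←n0 n6←n3 n7←n5 n8←n0
Dom∩ at merges:
  n5: preds {n3,n4}: {n0,n3} ∩ {n0,n1,n4} = {n0}; idom=n0
  n8: preds {n5,n6}: {n0,n5} ∩ {n0,n3,n6} = {n0}; idom=n0

Frontier:
  n5←n3: walk n3 to n0
  n5←n4: walk n4→n1 to n0
  n8←n5: walk n5 to n0
  n8←n6: walk n6→n3 to n0
  n0: DF=∅
  n1: DF={n5}
  n2: DF=∅
  n3: DF={n5,n8}
  n4: DF={n5}
  n5: DF={n8}
  n6: DF={n8}
  n7: DF=∅
  n8: DF=∅

φ for y: defs {n1}
  DF⁺ = {n5,n8}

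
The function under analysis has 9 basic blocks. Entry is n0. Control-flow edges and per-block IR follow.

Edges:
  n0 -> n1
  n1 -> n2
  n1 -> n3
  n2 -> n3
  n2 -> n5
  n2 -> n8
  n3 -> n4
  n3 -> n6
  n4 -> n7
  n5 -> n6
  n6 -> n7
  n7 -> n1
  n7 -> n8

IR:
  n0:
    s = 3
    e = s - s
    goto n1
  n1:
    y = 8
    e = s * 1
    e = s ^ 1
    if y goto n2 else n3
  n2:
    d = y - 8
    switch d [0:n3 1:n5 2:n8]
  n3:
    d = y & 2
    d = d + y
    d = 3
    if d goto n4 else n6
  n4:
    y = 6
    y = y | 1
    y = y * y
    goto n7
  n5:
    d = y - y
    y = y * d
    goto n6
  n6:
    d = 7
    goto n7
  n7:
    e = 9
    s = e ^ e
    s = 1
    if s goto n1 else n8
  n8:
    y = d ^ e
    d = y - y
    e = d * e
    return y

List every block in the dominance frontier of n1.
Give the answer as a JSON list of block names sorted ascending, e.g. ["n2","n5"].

idom tree: n1←n0 n2←n1 n3←n1 n4←n3 n5←n2 n6←n1 n7←n1 n8←n1
Join-block Dom:
  n1: preds {n0,n7}: {n0} ∩ {n0,n1,n7} = {n0}; idom=n0
  n3: preds {n1,n2}: {n0,n1} ∩ {n0,n1,n2} = {n0,n1}; idom=n1
  n6: preds {n3,n5}: {n0,n1,n3} ∩ {n0,n1,n2,n5} = {n0,n1}; idom=n1
  n7: preds {n4,n6}: {n0,n1,n3,n4} ∩ {n0,n1,n6} = {n0,n1}; idom=n1
  n8: preds {n2,n7}: {n0,n1,n2} ∩ {n0,n1,n7} = {n0,n1}; idom=n1

DF derivation:
  join n1 pred n0: · stop@n0
  join n1 pred n7: n7→n1 stop@n0
  join n3 pred n1: · stop@n1
  join n3 pred n2: n2 stop@n1
  join n6 pred n3: n3 stop@n1
  join n6 pred n5: n5→n2 stop@n1
  join n7 pred n4: n4→n3 stop@n1
  join n7 pred n6: n6 stop@n1
  join n8 pred n2: n2 stop@n1
  join n8 pred n7: n7 stop@n1
  n0: DF=∅
  n1: DF={n1}
  n2: DF={n3,n6,n8}
  n3: DF={n6,n7}
  n4: DF={n7}
  n5: DF={n6}
  n6: DF={n7}
  n7: DF={n1,n8}
  n8: DF=∅

DF(n1) = ["n1"]

Answer: ["n1"]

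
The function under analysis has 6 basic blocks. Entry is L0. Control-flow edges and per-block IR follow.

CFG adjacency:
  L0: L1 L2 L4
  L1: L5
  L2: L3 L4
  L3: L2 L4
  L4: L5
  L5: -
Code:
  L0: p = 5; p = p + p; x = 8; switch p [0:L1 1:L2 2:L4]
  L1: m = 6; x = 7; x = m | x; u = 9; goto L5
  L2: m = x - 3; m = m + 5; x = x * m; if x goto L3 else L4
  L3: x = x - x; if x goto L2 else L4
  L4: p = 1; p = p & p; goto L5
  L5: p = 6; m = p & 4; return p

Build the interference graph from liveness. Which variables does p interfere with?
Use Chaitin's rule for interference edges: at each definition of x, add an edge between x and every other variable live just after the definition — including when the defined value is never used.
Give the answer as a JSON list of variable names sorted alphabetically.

Answer: ["m", "x"]

Analysis:
Per-block:
  L0: {p,x} / ∅
  L1: {m,u,x} / ∅
  L2: {m,x} / {x}
  L3: {x} / {x}
  L4: {p} / ∅
  L5: {m,p} / ∅

Live sets:
  L0 li=∅ lo={x}
  L1 li=∅ lo=∅
  L2 li={x} lo={x}
  L3 li={x} lo={x}
  L4 li=∅ lo=∅
  L5 li=∅ lo=∅

Interfere edges:
  m: {p,x}
  p: {m,x}
  u: ∅
  x: {m,p}

N(p) = ["m", "x"]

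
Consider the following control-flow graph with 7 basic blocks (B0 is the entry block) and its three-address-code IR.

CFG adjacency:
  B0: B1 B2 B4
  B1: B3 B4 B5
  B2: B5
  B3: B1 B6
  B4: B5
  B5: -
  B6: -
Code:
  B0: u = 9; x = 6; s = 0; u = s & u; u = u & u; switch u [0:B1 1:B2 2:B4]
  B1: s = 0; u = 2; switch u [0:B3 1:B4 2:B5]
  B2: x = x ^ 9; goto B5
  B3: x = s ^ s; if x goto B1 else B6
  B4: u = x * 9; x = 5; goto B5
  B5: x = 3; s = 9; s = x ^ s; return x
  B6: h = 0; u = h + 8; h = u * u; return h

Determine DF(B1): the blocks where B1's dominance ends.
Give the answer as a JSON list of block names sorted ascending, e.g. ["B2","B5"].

Answer: ["B1", "B4", "B5"]

Working:
idom tree: B1←B0 B2←B0 B3←B1 B4←B0 B5←B0 B6←B3
Dom at joins:
  B1: preds {B0,B3}: {B0} ∩ {B0,B1,B3} = {B0}; idom=B0
  B4: preds {B0,B1}: {B0} ∩ {B0,B1} = {B0}; idom=B0
  B5: preds {B1,B2,B4}: {B0,B1} ∩ {B0,B2} ∩ {B0,B4} = {B0}; idom=B0

Frontier:
  B1←B0: walk · to B0
  B1←B3: walk B3→B1 to B0
  B4←B0: walk · to B0
  B4←B1: walk B1 to B0
  B5←B1: walk B1 to B0
  B5←B2: walk B2 to B0
  B5←B4: walk B4 to B0
  B0 → ∅
  B1 → {B1,B4,B5}
  B2 → {B5}
  B3 → {B1}
  B4 → {B5}
  B5 → ∅
  B6 → ∅

DF(B1) = ["B1", "B4", "B5"]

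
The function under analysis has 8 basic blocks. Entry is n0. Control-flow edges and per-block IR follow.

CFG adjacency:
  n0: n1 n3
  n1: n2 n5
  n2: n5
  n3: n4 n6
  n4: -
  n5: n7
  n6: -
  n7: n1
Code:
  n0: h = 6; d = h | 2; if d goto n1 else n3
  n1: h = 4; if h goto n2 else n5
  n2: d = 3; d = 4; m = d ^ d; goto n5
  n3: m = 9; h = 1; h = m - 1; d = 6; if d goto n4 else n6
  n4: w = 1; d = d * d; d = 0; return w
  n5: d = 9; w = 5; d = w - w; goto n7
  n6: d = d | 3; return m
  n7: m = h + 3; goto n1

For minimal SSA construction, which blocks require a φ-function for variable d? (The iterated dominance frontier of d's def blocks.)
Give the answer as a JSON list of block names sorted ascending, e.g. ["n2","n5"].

Answer: ["n1", "n5"]

Working:
idom tree: n1←n0 n2←n1 n3←n0 n4←n3 n5←n1 n6←n3 n7←n5
Dom∩ at merges:
  n1: preds {n0,n7}: {n0} ∩ {n0,n1,n5,n7} = {n0}; idom=n0
  n5: preds {n1,n2}: {n0,n1} ∩ {n0,n1,n2} = {n0,n1}; idom=n1

DF derivation:
  n1←n0: walk · to n0
  n1←n7: walk n7→n5→n1 to n0
  n5←n1: walk · to n1
  n5←n2: walk n2 to n1
  n0: DF=∅
  n1: DF={n1}
  n2: DF={n5}
  n3: DF=∅
  n4: DF=∅
  n5: DF={n1}
  n6: DF=∅
  n7: DF={n1}

φ for d: defs {n0,n2,n3,n4,n5,n6}
  DF⁺ = {n1,n5}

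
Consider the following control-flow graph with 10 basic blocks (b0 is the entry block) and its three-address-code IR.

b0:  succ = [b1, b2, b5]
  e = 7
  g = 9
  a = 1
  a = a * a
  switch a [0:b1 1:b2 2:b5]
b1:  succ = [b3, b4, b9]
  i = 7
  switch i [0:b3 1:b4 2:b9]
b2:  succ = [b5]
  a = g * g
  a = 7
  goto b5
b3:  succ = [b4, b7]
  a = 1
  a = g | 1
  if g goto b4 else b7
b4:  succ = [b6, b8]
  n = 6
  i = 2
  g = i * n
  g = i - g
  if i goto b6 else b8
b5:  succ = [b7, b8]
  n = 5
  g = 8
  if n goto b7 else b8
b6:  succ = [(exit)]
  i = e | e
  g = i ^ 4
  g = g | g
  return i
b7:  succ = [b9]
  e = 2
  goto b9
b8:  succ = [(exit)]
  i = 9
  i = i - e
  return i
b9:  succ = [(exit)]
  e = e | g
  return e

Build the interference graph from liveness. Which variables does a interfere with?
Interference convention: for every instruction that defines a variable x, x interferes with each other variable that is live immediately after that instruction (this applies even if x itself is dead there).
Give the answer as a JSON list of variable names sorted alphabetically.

def/use:
  b0: def={a,e,g} ue=∅
  b1: def={i} ue=∅
  b2: def={a} ue={g}
  b3: def={a} ue={g}
  b4: def={g,i,n} ue=∅
  b5: def={g,n} ue=∅
  b6: def={g,i} ue={e}
  b7: def={e} ue=∅
  b8: def={i} ue={e}
  b9: def={e} ue={e,g}

Backward fixpoint:
  b0 li=∅ lo={e,g}
  b1 li={e,g} lo={e,g}
  b2 li={e,g} lo={e}
  b3 li={e,g} lo={e,g}
  b4 li={e} lo={e}
  b5 li={e} lo={e,g}
  b6 li={e} lo=∅
  b7 li={g} lo={e,g}
  b8 li={e} lo=∅
  b9 li={e,g} lo=∅

Interference:
  a↔{e,g}
  e↔{a,g,i,n}
  g↔{a,e,i,n}
  i↔{e,g,n}
  n↔{e,g,i}

N(a) = ["e", "g"]

Answer: ["e", "g"]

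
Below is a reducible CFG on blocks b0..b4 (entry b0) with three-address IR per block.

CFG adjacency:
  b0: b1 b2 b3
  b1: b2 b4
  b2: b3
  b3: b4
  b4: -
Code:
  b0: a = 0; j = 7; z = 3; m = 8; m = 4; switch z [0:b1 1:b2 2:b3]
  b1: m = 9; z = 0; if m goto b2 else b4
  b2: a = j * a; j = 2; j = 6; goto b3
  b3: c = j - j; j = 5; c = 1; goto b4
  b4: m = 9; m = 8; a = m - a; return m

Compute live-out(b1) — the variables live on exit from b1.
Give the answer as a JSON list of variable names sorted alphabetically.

Answer: ["a", "j"]

Working:
Per-block:
  b0: {a,j,m,z} / ∅
  b1: {m,z} / ∅
  b2: {a,j} / {a,j}
  b3: {c,j} / {j}
  b4: {a,m} / {a}

Liveness:
  live b0: ∅→{a,j}
  live b1: {a,j}→{a,j}
  live b2: {a,j}→{a,j}
  live b3: {a,j}→{a}
  live b4: {a}→∅

live-out(b1) = ["a", "j"]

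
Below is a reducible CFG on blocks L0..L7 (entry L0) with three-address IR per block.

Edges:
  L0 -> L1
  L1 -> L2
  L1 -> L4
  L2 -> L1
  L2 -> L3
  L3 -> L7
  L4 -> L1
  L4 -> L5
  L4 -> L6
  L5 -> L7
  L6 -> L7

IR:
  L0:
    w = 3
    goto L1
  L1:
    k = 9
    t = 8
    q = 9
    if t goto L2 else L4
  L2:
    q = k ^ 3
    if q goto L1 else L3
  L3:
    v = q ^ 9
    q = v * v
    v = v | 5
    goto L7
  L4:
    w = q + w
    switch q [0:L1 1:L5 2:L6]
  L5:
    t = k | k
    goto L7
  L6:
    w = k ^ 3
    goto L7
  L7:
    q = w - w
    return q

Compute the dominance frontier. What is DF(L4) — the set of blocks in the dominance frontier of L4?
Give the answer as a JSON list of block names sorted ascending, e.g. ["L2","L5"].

Answer: ["L1", "L7"]

Working:
idom tree: L1←L0 L2←L1 L3←L2 L4←L1 L5←L4 L6←L4 L7←L1
Join-block Dom:
  L1: preds {L0,L2,L4}: {L0} ∩ {L0,L1,L2} ∩ {L0,L1,L4} = {L0}; idom=L0
  L7: preds {L3,L5,L6}: {L0,L1,L2,L3} ∩ {L0,L1,L4,L5} ∩ {L0,L1,L4,L6} = {L0,L1}; idom=L1

DF walk-up:
  join L1 pred L0: · stop@L0
  join L1 pred L2: L2→L1 stop@L0
  join L1 pred L4: L4→L1 stop@L0
  join L7 pred L3: L3→L2 stop@L1
  join L7 pred L5: L5→L4 stop@L1
  join L7 pred L6: L6→L4 stop@L1
  L0: DF=∅
  L1: DF={L1}
  L2: DF={L1,L7}
  L3: DF={L7}
  L4: DF={L1,L7}
  L5: DF={L7}
  L6: DF={L7}
  L7: DF=∅

DF(L4) = ["L1", "L7"]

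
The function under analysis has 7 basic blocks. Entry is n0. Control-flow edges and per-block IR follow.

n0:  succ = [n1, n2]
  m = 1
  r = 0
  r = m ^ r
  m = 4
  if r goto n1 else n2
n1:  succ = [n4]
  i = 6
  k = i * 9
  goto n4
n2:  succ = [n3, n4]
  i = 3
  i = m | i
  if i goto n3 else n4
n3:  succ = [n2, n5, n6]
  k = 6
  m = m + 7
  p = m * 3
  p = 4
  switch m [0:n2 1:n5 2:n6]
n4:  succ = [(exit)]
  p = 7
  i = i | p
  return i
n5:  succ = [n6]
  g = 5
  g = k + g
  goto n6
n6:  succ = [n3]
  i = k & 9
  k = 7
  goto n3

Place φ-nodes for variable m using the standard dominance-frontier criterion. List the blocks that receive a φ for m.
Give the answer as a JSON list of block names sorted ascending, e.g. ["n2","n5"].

idom tree: n1←n0 n2←n0 n3←n2 n4←n0 n5←n3 n6←n3
Dom∩ at merges:
  n2: preds {n0,n3}: {n0} ∩ {n0,n2,n3} = {n0}; idom=n0
  n3: preds {n2,n6}: {n0,n2} ∩ {n0,n2,n3,n6} = {n0,n2}; idom=n2
  n4: preds {n1,n2}: {n0,n1} ∩ {n0,n2} = {n0}; idom=n0
  n6: preds {n3,n5}: {n0,n2,n3} ∩ {n0,n2,n3,n5} = {n0,n2,n3}; idom=n3

DF walk-up:
  join n2 pred n0: · stop@n0
  join n2 pred n3: n3→n2 stop@n0
  join n3 pred n2: · stop@n2
  join n3 pred n6: n6→n3 stop@n2
  join n4 pred n1: n1 stop@n0
  join n4 pred n2: n2 stop@n0
  join n6 pred n3: · stop@n3
  join n6 pred n5: n5 stop@n3
  n0: DF=∅
  n1: DF={n4}
  n2: DF={n2,n4}
  n3: DF={n2,n3}
  n4: DF=∅
  n5: DF={n6}
  n6: DF={n3}

φ for m: defs {n0,n3}
  DF⁺ = {n2,n3,n4}

Answer: ["n2", "n3", "n4"]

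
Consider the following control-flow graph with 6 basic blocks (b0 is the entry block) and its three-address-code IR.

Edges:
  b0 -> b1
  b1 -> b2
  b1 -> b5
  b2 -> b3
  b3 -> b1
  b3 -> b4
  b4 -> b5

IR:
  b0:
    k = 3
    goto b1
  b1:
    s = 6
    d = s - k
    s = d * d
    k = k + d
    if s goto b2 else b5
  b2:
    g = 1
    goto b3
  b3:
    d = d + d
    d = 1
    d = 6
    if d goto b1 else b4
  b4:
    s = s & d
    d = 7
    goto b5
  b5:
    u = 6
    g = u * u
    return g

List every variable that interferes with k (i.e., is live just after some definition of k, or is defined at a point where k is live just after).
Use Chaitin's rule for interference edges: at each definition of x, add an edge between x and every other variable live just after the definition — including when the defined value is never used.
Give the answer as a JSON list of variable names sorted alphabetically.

Answer: ["d", "g", "s"]

Analysis:
Per-block:
  b0 def {k} use ∅
  b1 def {d,k,s} use {k}
  b2 def {g} use ∅
  b3 def {d} use {d}
  b4 def {d,s} use {d,s}
  b5 def {g,u} use ∅

Liveness:
  b0 li=∅ lo={k}
  b1 li={k} lo={d,k,s}
  b2 li={d,k,s} lo={d,k,s}
  b3 li={d,k,s} lo={d,k,s}
  b4 li={d,s} lo=∅
  b5 li=∅ lo=∅

Interference:
  d↔{g,k,s}
  g↔{d,k,s}
  k↔{d,g,s}
  s↔{d,g,k}
  u↔∅

N(k) = ["d", "g", "s"]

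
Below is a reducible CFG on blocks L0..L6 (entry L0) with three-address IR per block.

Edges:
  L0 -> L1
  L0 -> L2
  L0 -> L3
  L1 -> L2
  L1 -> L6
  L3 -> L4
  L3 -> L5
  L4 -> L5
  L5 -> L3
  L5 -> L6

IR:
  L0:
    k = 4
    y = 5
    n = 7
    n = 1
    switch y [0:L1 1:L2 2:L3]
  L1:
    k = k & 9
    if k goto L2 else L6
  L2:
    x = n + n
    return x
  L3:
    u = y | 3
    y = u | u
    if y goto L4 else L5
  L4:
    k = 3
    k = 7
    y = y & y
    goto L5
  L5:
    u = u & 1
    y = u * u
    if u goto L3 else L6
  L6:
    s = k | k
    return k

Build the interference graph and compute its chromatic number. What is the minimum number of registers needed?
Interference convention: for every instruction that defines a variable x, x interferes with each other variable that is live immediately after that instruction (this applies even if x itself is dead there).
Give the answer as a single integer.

Answer: 3

Working:
Block summaries:
  L0 def {k,n,y} use ∅
  L1 def {k} use {k}
  L2 def {x} use {n}
  L3 def {u,y} use {y}
  L4 def {k,y} use {y}
  L5 def {u,y} use {u}
  L6 def {s} use {k}

Liveness:
  L0 li=∅ lo={k,n,y}
  L1 li={k,n} lo={k,n}
  L2 li={n} lo=∅
  L3 li={k,y} lo={k,u,y}
  L4 li={u,y} lo={k,u}
  L5 li={k,u} lo={k,y}
  L6 li={k} lo=∅

Conflict graph:
  k↔{n,s,u,y}
  n↔{k,y}
  s↔{k}
  u↔{k,y}
  x↔∅
  y↔{k,n,u}

Chromatic number:
  lower bound: {k,n,y} mutually conflict ⇒ χ ≥ 3
  3-colouring: r0={k,x}  r1={s,y}  r2={n,u}
  χ = 3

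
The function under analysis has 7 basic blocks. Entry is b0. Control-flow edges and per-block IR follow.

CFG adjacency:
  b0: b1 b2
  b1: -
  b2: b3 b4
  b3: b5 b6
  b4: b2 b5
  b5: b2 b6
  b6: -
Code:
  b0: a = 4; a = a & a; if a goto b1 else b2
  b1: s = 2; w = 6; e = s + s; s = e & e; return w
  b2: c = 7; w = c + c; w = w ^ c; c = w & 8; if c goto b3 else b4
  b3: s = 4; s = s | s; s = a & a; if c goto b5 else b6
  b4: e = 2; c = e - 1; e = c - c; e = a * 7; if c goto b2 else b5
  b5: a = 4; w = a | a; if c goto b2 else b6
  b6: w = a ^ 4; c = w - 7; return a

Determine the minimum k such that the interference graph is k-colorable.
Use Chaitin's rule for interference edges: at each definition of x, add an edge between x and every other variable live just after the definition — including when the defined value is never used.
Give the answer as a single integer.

Answer: 4

Working:
Per-block:
  b0: def={a} ue=∅
  b1: def={e,s,w} ue=∅
  b2: def={c,w} ue=∅
  b3: def={s} ue={a,c}
  b4: def={c,e} ue={a}
  b5: def={a,w} ue={c}
  b6: def={c,w} ue={a}

Liveness:
  b0: in=∅ out={a}
  b1: in=∅ out=∅
  b2: in={a} out={a,c}
  b3: in={a,c} out={a,c}
  b4: in={a} out={a,c}
  b5: in={c} out={a}
  b6: in={a} out=∅

Conflict graph:
  a: {c,e,s,w}
  c: {a,e,s,w}
  e: {a,c,w}
  s: {a,c,w}
  w: {a,c,e,s}

Colouring:
  {a,c,e,w} pairwise interfere (4-clique) ⇒ χ ≥ 4
  assign a→R0 c→R1 e→R3 s→R3 w→R2 — no edge inside a register ⇒ χ ≤ 4
  χ = 4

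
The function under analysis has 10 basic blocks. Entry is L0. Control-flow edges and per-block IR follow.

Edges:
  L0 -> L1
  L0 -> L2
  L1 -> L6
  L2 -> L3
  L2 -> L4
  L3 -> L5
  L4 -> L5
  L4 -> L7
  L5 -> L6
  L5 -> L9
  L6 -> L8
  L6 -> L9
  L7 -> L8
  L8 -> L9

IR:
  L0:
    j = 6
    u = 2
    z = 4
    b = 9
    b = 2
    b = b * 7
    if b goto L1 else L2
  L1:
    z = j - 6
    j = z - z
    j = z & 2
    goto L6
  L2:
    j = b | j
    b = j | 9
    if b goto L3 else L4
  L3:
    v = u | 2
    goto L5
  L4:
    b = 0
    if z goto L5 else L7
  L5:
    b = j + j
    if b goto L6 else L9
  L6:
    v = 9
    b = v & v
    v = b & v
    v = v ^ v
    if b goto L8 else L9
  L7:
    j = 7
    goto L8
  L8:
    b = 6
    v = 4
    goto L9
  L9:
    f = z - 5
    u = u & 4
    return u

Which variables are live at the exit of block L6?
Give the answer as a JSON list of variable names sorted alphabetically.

Per-block:
  L0 def {b,j,u,z} use ∅
  L1 def {j,z} use {j}
  L2 def {b,j} use {b,j}
  L3 def {v} use {u}
  L4 def {b} use {z}
  L5 def {b} use {j}
  L6 def {b,v} use ∅
  L7 def {j} use ∅
  L8 def {b,v} use ∅
  L9 def {f,u} use {u,z}

Live sets:
  L0 li=∅ lo={b,j,u,z}
  L1 li={j,u} lo={u,z}
  L2 li={b,j,u,z} lo={j,u,z}
  L3 li={j,u,z} lo={j,u,z}
  L4 li={j,u,z} lo={j,u,z}
  L5 li={j,u,z} lo={u,z}
  L6 li={u,z} lo={u,z}
  L7 li={u,z} lo={u,z}
  L8 li={u,z} lo={u,z}
  L9 li={u,z} lo=∅

live-out(L6) = ["u", "z"]

Answer: ["u", "z"]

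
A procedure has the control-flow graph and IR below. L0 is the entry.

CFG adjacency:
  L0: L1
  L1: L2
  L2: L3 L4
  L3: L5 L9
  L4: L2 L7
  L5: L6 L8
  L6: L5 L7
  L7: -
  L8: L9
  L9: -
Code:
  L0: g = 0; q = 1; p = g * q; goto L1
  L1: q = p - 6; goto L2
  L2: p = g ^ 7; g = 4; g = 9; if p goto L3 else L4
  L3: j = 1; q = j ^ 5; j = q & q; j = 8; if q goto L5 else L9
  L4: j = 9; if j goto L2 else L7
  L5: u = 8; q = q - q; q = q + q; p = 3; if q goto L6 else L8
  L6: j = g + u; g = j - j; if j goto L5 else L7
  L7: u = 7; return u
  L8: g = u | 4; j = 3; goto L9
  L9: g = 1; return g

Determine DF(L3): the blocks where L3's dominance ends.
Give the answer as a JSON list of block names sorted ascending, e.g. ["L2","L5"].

Answer: ["L7"]

Derivation:
idom tree: L1←L0 L2←L1 L3←L2 L4←L2 L5←L3 L6←L5 L7←L2 L8←L5 L9←L3
Dom∩ at merges:
  L2: preds {L1,L4}: {L0,L1} ∩ {L0,L1,L2,L4} = {L0,L1}; idom=L1
  L5: preds {L3,L6}: {L0,L1,L2,L3} ∩ {L0,L1,L2,L3,L5,L6} = {L0,L1,L2,L3}; idom=L3
  L7: preds {L4,L6}: {L0,L1,L2,L4} ∩ {L0,L1,L2,L3,L5,L6} = {L0,L1,L2}; idom=L2
  L9: preds {L3,L8}: {L0,L1,L2,L3} ∩ {L0,L1,L2,L3,L5,L8} = {L0,L1,L2,L3}; idom=L3

Frontier:
  join L2 pred L1: · stop@L1
  join L2 pred L4: L4→L2 stop@L1
  join L5 pred L3: · stop@L3
  join L5 pred L6: L6→L5 stop@L3
  join L7 pred L4: L4 stop@L2
  join L7 pred L6: L6→L5→L3 stop@L2
  join L9 pred L3: · stop@L3
  join L9 pred L8: L8→L5 stop@L3
  DF(L0)=∅
  DF(L1)=∅
  DF(L2)={L2}
  DF(L3)={L7}
  DF(L4)={L2,L7}
  DF(L5)={L5,L7,L9}
  DF(L6)={L5,L7}
  DF(L7)=∅
  DF(L8)={L9}
  DF(L9)=∅

DF(L3) = ["L7"]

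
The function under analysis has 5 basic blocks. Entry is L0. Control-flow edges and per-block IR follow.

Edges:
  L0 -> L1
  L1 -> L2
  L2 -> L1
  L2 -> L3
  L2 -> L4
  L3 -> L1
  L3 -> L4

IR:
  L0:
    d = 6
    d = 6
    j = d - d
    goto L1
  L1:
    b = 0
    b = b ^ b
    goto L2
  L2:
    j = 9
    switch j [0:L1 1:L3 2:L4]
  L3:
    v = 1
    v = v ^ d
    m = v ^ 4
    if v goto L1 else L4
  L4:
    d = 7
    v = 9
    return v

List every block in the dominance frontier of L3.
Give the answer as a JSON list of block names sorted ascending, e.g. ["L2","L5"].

idom tree: L1←L0 L2←L1 L3←L2 L4←L2
Join-block Dom:
  L1: preds {L0,L2,L3}: {L0} ∩ {L0,L1,L2} ∩ {L0,L1,L2,L3} = {L0}; idom=L0
  L4: preds {L2,L3}: {L0,L1,L2} ∩ {L0,L1,L2,L3} = {L0,L1,L2}; idom=L2

Frontier:
  L1←L0: walk · to L0
  L1←L2: walk L2→L1 to L0
  L1←L3: walk L3→L2→L1 to L0
  L4←L2: walk · to L2
  L4←L3: walk L3 to L2
  L0 → ∅
  L1 → {L1}
  L2 → {L1}
  L3 → {L1,L4}
  L4 → ∅

DF(L3) = ["L1", "L4"]

Answer: ["L1", "L4"]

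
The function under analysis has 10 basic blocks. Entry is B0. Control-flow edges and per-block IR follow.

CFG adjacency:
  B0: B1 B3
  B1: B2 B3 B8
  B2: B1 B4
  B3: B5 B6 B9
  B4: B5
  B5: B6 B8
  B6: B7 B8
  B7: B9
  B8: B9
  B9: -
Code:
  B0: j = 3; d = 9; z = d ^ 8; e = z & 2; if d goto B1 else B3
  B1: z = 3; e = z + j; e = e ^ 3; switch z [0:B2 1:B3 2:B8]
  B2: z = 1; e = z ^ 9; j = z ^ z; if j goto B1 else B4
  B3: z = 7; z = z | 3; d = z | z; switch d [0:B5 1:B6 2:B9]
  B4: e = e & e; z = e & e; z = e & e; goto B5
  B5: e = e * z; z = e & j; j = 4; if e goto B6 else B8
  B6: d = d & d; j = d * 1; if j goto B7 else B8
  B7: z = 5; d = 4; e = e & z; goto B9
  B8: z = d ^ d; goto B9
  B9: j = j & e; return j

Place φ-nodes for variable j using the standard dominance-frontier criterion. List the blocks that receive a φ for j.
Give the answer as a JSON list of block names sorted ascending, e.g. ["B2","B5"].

idom tree: B1←B0 B2←B1 B3←B0 B4←B2 B5←B0 B6←B0 B7←B6 B8←B0 B9←B0
Join-block Dom:
  B1: preds {B0,B2}: {B0} ∩ {B0,B1,B2} = {B0}; idom=B0
  B3: preds {B0,B1}: {B0} ∩ {B0,B1} = {B0}; idom=B0
  B5: preds {B3,B4}: {B0,B3} ∩ {B0,B1,B2,B4} = {B0}; idom=B0
  B6: preds {B3,B5}: {B0,B3} ∩ {B0,B5} = {B0}; idom=B0
  B8: preds {B1,B5,B6}: {B0,B1} ∩ {B0,B5} ∩ {B0,B6} = {B0}; idom=B0
  B9: preds {B3,B7,B8}: {B0,B3} ∩ {B0,B6,B7} ∩ {B0,B8} = {B0}; idom=B0

Frontier:
  B1←B0: walk · to B0
  B1←B2: walk B2→B1 to B0
  B3←B0: walk · to B0
  B3←B1: walk B1 to B0
  B5←B3: walk B3 to B0
  B5←B4: walk B4→B2→B1 to B0
  B6←B3: walk B3 to B0
  B6←B5: walk B5 to B0
  B8←B1: walk B1 to B0
  B8←B5: walk B5 to B0
  B8←B6: walk B6 to B0
  B9←B3: walk B3 to B0
  B9←B7: walk B7→B6 to B0
  B9←B8: walk B8 to B0
  B0: DF=∅
  B1: DF={B1,B3,B5,B8}
  B2: DF={B1,B5}
  B3: DF={B5,B6,B9}
  B4: DF={B5}
  B5: DF={B6,B8}
  B6: DF={B8,B9}
  B7: DF={B9}
  B8: DF={B9}
  B9: DF=∅

φ for j: defs {B0,B2,B5,B6,B9}
  DF⁺ = {B1,B3,B5,B6,B8,B9}

Answer: ["B1", "B3", "B5", "B6", "B8", "B9"]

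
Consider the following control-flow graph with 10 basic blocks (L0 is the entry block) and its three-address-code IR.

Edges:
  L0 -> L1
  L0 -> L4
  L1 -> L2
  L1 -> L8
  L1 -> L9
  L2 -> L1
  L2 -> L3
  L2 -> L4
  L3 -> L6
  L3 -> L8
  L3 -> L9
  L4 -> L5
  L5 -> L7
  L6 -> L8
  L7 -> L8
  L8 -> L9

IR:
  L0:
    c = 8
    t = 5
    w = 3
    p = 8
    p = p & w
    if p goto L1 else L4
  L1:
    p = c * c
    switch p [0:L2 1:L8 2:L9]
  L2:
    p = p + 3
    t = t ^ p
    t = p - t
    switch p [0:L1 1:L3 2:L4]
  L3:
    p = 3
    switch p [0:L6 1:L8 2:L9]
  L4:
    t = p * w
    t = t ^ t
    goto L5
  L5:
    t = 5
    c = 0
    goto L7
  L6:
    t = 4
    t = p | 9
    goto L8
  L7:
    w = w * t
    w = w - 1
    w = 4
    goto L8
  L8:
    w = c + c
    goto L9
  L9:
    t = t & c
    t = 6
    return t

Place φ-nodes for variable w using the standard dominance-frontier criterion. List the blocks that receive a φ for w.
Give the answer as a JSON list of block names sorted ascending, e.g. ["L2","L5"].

idom tree: L1←L0 L2←L1 L3←L2 L4←L0 L5←L4 L6←L3 L7←L5 L8←L0 L9←L0
Join-block Dom:
  L1: preds {L0,L2}: {L0} ∩ {L0,L1,L2} = {L0}; idom=L0
  L4: preds {L0,L2}: {L0} ∩ {L0,L1,L2} = {L0}; idom=L0
  L8: preds {L1,L3,L6,L7}: {L0,L1} ∩ {L0,L1,L2,L3} ∩ {L0,L1,L2,L3,L6} ∩ {L0,L4,L5,L7} = {L0}; idom=L0
  L9: preds {L1,L3,L8}: {L0,L1} ∩ {L0,L1,L2,L3} ∩ {L0,L8} = {L0}; idom=L0

Frontier:
  L1←L0: walk · to L0
  L1←L2: walk L2→L1 to L0
  L4←L0: walk · to L0
  L4←L2: walk L2→L1 to L0
  L8←L1: walk L1 to L0
  L8←L3: walk L3→L2→L1 to L0
  L8←L6: walk L6→L3→L2→L1 to L0
  L8←L7: walk L7→L5→L4 to L0
  L9←L1: walk L1 to L0
  L9←L3: walk L3→L2→L1 to L0
  L9←L8: walk L8 to L0
  DF(L0)=∅
  DF(L1)={L1,L4,L8,L9}
  DF(L2)={L1,L4,L8,L9}
  DF(L3)={L8,L9}
  DF(L4)={L8}
  DF(L5)={L8}
  DF(L6)={L8}
  DF(L7)={L8}
  DF(L8)={L9}
  DF(L9)=∅

φ for w: defs {L0,L7,L8}
  DF⁺ = {L8,L9}

Answer: ["L8", "L9"]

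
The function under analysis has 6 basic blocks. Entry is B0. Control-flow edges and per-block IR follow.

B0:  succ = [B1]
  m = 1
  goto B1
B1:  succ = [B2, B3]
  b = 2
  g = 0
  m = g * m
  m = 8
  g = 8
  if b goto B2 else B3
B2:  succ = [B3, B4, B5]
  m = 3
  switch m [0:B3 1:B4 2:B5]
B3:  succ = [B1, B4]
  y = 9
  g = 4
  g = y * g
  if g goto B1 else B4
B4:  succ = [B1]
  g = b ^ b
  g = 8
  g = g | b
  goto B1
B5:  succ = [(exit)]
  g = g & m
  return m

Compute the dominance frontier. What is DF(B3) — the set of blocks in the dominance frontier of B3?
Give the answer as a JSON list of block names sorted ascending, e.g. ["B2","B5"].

idom tree: B1←B0 B2←B1 B3←B1 B4←B1 B5←B2
Dom∩ at merges:
  B1: preds {B0,B3,B4}: {B0} ∩ {B0,B1,B3} ∩ {B0,B1,B4} = {B0}; idom=B0
  B3: preds {B1,B2}: {B0,B1} ∩ {B0,B1,B2} = {B0,B1}; idom=B1
  B4: preds {B2,B3}: {B0,B1,B2} ∩ {B0,B1,B3} = {B0,B1}; idom=B1

Frontier:
  B1←B0: walk · to B0
  B1←B3: walk B3→B1 to B0
  B1←B4: walk B4→B1 to B0
  B3←B1: walk · to B1
  B3←B2: walk B2 to B1
  B4←B2: walk B2 to B1
  B4←B3: walk B3 to B1
  DF(B0)=∅
  DF(B1)={B1}
  DF(B2)={B3,B4}
  DF(B3)={B1,B4}
  DF(B4)={B1}
  DF(B5)=∅

DF(B3) = ["B1", "B4"]

Answer: ["B1", "B4"]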